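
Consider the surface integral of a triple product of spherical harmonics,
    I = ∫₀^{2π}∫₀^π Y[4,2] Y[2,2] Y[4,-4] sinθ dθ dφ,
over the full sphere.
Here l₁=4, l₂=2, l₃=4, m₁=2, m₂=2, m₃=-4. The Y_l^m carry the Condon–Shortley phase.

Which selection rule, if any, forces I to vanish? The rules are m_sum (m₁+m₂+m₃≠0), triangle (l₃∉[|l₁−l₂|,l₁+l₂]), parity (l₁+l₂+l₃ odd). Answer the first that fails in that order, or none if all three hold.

none

m₁+m₂+m₃ = 2 + 2 − 4 = 0  ✓
triangle: |4−2|=2 ≤ l₃=4 ≤ 4+2=6  ✓
parity: l₁+l₂+l₃ = 10 is even  ✓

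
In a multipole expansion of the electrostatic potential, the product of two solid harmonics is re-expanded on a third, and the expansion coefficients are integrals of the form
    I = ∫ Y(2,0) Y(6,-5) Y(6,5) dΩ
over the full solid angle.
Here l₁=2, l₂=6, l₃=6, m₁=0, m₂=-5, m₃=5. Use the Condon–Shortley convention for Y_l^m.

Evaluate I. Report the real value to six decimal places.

0.126157

m-sum 0 ✓  L=14 even ✓  4≤6≤8 ✓
Π(2lᵢ+1) = 5×13×13 = 845
triangle coeff Δ(2,6,6) = 1/90090
Σ_t [0,2]: t=0:+1/69120 t=1:−1/14400 t=2:+1/69120 = -7/172800
(3j)²=14/715 [(2 6 6; 0 0 0)], sign=-1
Σ_t [0,1]: t=0:+1/1451520 t=1:−1/3628800 = 1/2419200
(3j)²=11/910 [(2 6 6; 0 -5 5)], sign=-1
⇒ 4πI² = 1/5
I = (+1)√(1/5/(4π)) = 0.12615663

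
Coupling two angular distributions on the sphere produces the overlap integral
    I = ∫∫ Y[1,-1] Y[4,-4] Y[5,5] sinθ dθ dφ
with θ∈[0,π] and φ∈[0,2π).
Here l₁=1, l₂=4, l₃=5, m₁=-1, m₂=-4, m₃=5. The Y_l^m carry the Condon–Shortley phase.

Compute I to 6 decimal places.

m-sum 0 ✓  L=10 even ✓  3≤5≤5 ✓
Π(2lᵢ+1) = 3×9×11 = 297
triangle coeff Δ(1,4,5) = 1/495
Σ_t [0,0]: t=0:+1/576 = 1/576
(3j)²=5/99 [(1 4 5; 0 0 0)], sign=-1
Σ_t [0,0]: t=0:+1/80640 = 1/80640
(3j)²=1/11 [(1 4 5; -1 -4 5)], sign=+1
⇒ 4πI² = 15/11
I = (-1)√(15/11/(4π)) = -0.32941575

-0.329416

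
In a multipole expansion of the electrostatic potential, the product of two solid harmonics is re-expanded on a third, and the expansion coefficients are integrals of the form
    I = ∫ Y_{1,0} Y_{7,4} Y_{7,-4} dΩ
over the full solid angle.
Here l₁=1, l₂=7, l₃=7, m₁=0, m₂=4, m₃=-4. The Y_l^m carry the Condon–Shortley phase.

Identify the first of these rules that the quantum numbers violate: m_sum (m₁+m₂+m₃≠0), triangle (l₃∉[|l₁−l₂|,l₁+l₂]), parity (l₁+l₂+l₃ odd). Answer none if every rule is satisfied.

Σmᵢ = 0  ✓
l₃∈[|l₁−l₂|,l₁+l₂]=[6,8], have l₃=7  ✓
Σlᵢ = 15 ⇒ odd  ✗

parity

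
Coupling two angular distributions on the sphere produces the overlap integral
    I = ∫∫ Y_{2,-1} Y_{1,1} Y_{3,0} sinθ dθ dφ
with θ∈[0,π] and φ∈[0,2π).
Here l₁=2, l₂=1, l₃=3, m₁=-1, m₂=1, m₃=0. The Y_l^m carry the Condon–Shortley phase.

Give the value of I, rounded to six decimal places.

0.143048

Checks pass: Σm=0; 6 even; l₃=3∈[1,3].
(2·2+1)(2·1+1)(2·3+1) = 105
Δ: 0! 4! 2! / 7! → 1/105
sum: t=0:+1/4 = 1/4
3j²(2 1 3; 0 0 0) = Δ·Π!·Σ² = 3/35  (sign -1)
sum: t=0:+1/12 = 1/12
3j²(2 1 3; -1 1 0) = Δ·Π!·Σ² = 1/35  (sign -1)
combine: 4πI² = 105·3/35·1/35 = 9/35
take √, sign +1: I = 0.14304817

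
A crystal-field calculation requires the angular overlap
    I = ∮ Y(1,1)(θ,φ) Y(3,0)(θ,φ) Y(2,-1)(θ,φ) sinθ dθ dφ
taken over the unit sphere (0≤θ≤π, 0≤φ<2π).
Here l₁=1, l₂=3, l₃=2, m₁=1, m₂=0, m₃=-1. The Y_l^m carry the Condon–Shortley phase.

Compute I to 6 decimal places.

Checks pass: Σm=0; 6 even; l₃=2∈[2,4].
(2·1+1)(2·3+1)(2·2+1) = 105
Δ: 2! 0! 4! / 7! → 1/105
sum: t=1:−1/4 = -1/4
3j²(1 3 2; 0 0 0) = Δ·Π!·Σ² = 3/35  (sign -1)
sum: t=0:+1/12 = 1/12
3j²(1 3 2; 1 0 -1) = Δ·Π!·Σ² = 1/35  (sign -1)
combine: 4πI² = 105·3/35·1/35 = 9/35
take √, sign +1: I = 0.14304817

0.143048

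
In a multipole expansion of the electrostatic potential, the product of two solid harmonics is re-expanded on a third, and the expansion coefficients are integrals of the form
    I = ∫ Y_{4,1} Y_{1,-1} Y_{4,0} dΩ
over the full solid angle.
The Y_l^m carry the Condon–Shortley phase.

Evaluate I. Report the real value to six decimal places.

L=9 odd ⇒ parity kills the (l;000) factor ⇒ I = 0

0.000000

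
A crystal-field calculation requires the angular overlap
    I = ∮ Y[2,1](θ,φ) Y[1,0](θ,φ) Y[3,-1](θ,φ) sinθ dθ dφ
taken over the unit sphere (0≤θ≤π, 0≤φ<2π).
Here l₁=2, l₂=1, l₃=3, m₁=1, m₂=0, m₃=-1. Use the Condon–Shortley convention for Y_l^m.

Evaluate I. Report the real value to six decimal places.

Rules hold: Σm=0, L=6 even, 1≤3≤3.
N = 5·3·7 = 105
Δ = 0!·4!·2!/7! = 1/105
Racah Σ t=0..0: t=0:+1/4 = 1/4
⇒ 3j(2 1 3; 0 0 0)² = 3/35, sgn -1
Racah Σ t=0..0: t=0:+1/6 = 1/6
⇒ 3j(2 1 3; 1 0 -1)² = 8/105, sgn +1
4πI² = N·(3j₀)²·(3jₘ)² = 24/35
I = -1·√(0.685714/4π) = -0.23359668

-0.233597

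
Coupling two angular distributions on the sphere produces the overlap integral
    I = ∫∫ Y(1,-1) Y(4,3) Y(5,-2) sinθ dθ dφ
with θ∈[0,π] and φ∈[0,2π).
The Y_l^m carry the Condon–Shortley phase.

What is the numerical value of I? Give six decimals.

0.085055

m-sum 0 ✓  L=10 even ✓  3≤5≤5 ✓
Π(2lᵢ+1) = 3×9×11 = 297
triangle coeff Δ(1,4,5) = 1/495
Σ_t [0,0]: t=0:+1/576 = 1/576
(3j)²=5/99 [(1 4 5; 0 0 0)], sign=-1
Σ_t [0,0]: t=0:+1/10080 = 1/10080
(3j)²=1/165 [(1 4 5; -1 3 -2)], sign=-1
⇒ 4πI² = 1/11
I = (+1)√(1/11/(4π)) = 0.08505478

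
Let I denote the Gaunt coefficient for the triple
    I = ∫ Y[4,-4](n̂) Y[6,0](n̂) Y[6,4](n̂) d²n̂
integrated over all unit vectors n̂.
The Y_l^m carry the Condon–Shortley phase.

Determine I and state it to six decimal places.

Checks pass: Σm=0; 16 even; l₃=6∈[2,10].
(2·4+1)(2·6+1)(2·6+1) = 1521
Δ: 4! 4! 8! / 17! → 1/15315300
sum: t=0:+1/829440 t=1:−1/25920 t=2:+1/9216 t=3:−1/25920 t=4:+1/829440 = 7/207360
3j²(4 6 6; 0 0 0) = Δ·Π!·Σ² = 28/2431  (sign +1)
sum: t=4:+1/829440 = 1/829440
3j²(4 6 6; -4 0 4) = Δ·Π!·Σ² = 35/2431  (sign +1)
combine: 4πI² = 1521·28/2431·35/2431 = 8820/34969
take √, sign +1: I = 0.14167322

0.141673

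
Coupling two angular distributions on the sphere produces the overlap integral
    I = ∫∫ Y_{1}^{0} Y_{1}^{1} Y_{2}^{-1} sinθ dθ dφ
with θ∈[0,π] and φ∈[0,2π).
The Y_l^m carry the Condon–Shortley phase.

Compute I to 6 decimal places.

Checks pass: Σm=0; 4 even; l₃=2∈[0,2].
(2·1+1)(2·1+1)(2·2+1) = 45
Δ: 0! 2! 2! / 5! → 1/30
sum: t=0:+1/1 = 1/1
3j²(1 1 2; 0 0 0) = Δ·Π!·Σ² = 2/15  (sign +1)
sum: t=0:+1/2 = 1/2
3j²(1 1 2; 0 1 -1) = Δ·Π!·Σ² = 1/10  (sign -1)
combine: 4πI² = 45·2/15·1/10 = 3/5
take √, sign -1: I = -0.21850969

-0.218510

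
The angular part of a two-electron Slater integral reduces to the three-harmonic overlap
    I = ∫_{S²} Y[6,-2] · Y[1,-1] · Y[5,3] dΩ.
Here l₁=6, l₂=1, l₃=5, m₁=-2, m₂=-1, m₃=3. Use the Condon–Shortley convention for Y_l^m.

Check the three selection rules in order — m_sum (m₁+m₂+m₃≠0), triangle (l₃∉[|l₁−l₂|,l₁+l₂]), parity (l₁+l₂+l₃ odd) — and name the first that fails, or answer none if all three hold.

m₁+m₂+m₃ = -2 − 1 + 3 = 0  ✓
triangle: |6−1|=5 ≤ l₃=5 ≤ 6+1=7  ✓
parity: l₁+l₂+l₃ = 12 is even  ✓

none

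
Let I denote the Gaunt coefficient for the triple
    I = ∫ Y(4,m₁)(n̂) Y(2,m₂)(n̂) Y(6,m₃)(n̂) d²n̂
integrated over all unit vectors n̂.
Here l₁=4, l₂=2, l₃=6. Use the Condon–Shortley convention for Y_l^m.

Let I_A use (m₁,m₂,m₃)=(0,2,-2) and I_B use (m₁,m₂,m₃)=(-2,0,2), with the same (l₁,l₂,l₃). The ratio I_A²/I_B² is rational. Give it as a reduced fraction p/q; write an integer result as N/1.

5/12

Shared (l₁,l₂,l₃)=(4,2,6): N and (l;000)² cancel in I_A²/I_B².
A: Δ = 0!·8!·4!/13! = 1/6435; Racah Σ t=0..0: t=0:+1/13824 = 1/13824; ⇒ 3j(4 2 6; 0 2 -2)² = 14/1287, sgn +1
B: Δ = 0!·8!·4!/13! = 1/6435; Racah Σ t=0..0: t=0:+1/5760 = 1/5760; ⇒ 3j(4 2 6; -2 0 2)² = 56/2145, sgn +1
I_A²/I_B² = (14/1287)/(56/2145) = 5/12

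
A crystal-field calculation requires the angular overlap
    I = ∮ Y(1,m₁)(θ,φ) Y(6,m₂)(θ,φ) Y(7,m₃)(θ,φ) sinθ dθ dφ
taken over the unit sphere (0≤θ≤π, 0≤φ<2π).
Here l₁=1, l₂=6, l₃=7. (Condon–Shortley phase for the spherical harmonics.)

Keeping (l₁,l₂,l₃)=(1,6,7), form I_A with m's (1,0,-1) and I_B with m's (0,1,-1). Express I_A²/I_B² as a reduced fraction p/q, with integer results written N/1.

Same 1,6,7: normalisation and zero-m 3j drop out of the ratio.
A: Δ: 0! 2! 12! / 15! → 1/1365; sum: t=0:+1/1036800 = 1/1036800; 3j²(1 6 7; 1 0 -1) = Δ·Π!·Σ² = 4/195  (sign +1)
B: Δ: 0! 2! 12! / 15! → 1/1365; sum: t=0:+1/604800 = 1/604800; 3j²(1 6 7; 0 1 -1) = Δ·Π!·Σ² = 16/455  (sign +1)
I_A²/I_B² = (4/195)/(16/455) = 7/12

7/12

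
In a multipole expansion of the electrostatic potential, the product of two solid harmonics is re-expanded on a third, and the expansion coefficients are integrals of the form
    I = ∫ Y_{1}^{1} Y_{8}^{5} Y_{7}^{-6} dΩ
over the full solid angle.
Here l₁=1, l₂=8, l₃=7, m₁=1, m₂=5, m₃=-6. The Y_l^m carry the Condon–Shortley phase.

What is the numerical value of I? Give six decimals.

Rules hold: Σm=0, L=16 even, 7≤7≤9.
N = 3·17·15 = 765
Δ = 2!·0!·14!/17! = 1/2040
Racah Σ t=1..1: t=1:−1/25401600 = -1/25401600
⇒ 3j(1 8 7; 0 0 0)² = 8/255, sgn +1
Racah Σ t=0..0: t=0:+1/12454041600 = 1/12454041600
⇒ 3j(1 8 7; 1 5 -6)² = 1/680, sgn -1
4πI² = N·(3j₀)²·(3jₘ)² = 3/85
I = -1·√(0.0352941/4π) = -0.05299638

-0.052996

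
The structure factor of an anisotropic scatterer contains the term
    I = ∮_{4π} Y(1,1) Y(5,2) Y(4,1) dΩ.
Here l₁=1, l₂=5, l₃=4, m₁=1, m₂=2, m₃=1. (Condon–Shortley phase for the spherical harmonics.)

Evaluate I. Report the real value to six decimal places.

0.000000

1 + 2 + 1 = 4 ≠ 0: azimuthal integral kills it; I = 0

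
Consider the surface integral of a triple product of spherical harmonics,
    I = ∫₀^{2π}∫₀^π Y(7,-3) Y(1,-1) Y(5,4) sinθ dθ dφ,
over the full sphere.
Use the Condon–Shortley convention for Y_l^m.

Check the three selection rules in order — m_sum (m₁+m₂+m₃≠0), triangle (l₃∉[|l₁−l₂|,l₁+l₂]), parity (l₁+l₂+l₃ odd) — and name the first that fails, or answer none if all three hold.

Σmᵢ = 0  ✓
l₃∈[|l₁−l₂|,l₁+l₂]=[6,8], have l₃=5  ✗
Σlᵢ = 13 ⇒ odd

triangle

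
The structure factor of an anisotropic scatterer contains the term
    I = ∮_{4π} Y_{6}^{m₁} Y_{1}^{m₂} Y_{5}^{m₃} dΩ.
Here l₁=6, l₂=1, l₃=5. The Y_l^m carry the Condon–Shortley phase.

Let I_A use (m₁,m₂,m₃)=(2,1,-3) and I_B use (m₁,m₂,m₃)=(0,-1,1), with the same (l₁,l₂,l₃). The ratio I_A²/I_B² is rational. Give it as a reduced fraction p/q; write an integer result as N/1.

Same 6,1,5: normalisation and zero-m 3j drop out of the ratio.
A: Δ: 2! 10! 0! / 13! → 1/858; sum: t=2:+1/161280 = 1/161280; 3j²(6 1 5; 2 1 -3) = Δ·Π!·Σ² = 1/143  (sign +1)
B: Δ: 2! 10! 0! / 13! → 1/858; sum: t=0:+1/34560 = 1/34560; 3j²(6 1 5; 0 -1 1) = Δ·Π!·Σ² = 5/286  (sign +1)
I_A²/I_B² = (1/143)/(5/286) = 2/5

2/5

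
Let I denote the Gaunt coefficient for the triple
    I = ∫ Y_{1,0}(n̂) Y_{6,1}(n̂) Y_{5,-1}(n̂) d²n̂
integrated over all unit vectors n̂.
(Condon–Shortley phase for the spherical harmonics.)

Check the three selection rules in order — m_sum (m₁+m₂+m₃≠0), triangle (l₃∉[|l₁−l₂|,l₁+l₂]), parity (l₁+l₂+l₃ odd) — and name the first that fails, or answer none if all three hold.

none

Σmᵢ = 0  ✓
l₃∈[|l₁−l₂|,l₁+l₂]=[5,7], have l₃=5  ✓
Σlᵢ = 12 ⇒ even  ✓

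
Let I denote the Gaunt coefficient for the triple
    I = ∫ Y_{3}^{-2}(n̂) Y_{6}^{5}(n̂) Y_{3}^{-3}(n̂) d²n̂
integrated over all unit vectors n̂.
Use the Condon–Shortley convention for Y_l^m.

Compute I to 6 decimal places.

Checks pass: Σm=0; 12 even; l₃=3∈[3,9].
(2·3+1)(2·6+1)(2·3+1) = 637
Δ: 6! 0! 6! / 13! → 1/12012
sum: t=3:−1/1296 = -1/1296
3j²(3 6 3; 0 0 0) = Δ·Π!·Σ² = 100/3003  (sign +1)
sum: t=5:−1/86400 = -1/86400
3j²(3 6 3; -2 5 -3) = Δ·Π!·Σ² = 1/26  (sign -1)
combine: 4πI² = 637·100/3003·1/26 = 350/429
take √, sign -1: I = -0.25480060

-0.254801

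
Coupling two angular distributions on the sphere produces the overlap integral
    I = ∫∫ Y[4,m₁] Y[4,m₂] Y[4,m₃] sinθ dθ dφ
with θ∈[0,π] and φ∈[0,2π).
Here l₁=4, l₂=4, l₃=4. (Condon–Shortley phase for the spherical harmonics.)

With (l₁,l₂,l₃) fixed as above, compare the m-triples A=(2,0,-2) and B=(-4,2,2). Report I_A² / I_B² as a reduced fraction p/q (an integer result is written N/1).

121/630

Shared (l₁,l₂,l₃)=(4,4,4): N and (l;000)² cancel in I_A²/I_B².
A: Δ = 4!·4!·4!/13! = 1/450450; Racah Σ t=0..2: t=0:+1/2304 t=1:−1/216 t=2:+1/384 = -11/6912; ⇒ 3j(4 4 4; 2 0 -2)² = 11/1638, sgn -1
B: Δ = 4!·4!·4!/13! = 1/450450; Racah Σ t=4..4: t=4:+1/2304 = 1/2304; ⇒ 3j(4 4 4; -4 2 2)² = 5/143, sgn +1
I_A²/I_B² = (11/1638)/(5/143) = 121/630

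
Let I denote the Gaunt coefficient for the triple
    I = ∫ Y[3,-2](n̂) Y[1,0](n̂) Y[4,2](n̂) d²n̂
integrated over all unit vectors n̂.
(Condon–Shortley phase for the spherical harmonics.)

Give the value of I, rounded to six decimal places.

Rules hold: Σm=0, L=8 even, 2≤4≤4.
N = 7·3·9 = 189
Δ = 0!·6!·2!/9! = 1/252
Racah Σ t=0..0: t=0:+1/36 = 1/36
⇒ 3j(3 1 4; 0 0 0)² = 4/63, sgn +1
Racah Σ t=0..0: t=0:+1/120 = 1/120
⇒ 3j(3 1 4; -2 0 2)² = 1/21, sgn +1
4πI² = N·(3j₀)²·(3jₘ)² = 4/7
I = +1·√(0.571429/4π) = 0.21324362

0.213244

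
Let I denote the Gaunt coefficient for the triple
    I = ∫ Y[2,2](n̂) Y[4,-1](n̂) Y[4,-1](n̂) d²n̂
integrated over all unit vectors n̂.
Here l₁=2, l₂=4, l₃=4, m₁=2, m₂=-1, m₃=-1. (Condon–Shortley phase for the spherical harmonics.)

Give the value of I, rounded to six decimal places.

Checks pass: Σm=0; 10 even; l₃=4∈[2,6].
(2·2+1)(2·4+1)(2·4+1) = 405
Δ: 2! 2! 6! / 11! → 1/13860
sum: t=0:+1/192 t=1:−1/36 t=2:+1/192 = -5/288
3j²(2 4 4; 0 0 0) = Δ·Π!·Σ² = 20/693  (sign -1)
sum: t=0:+1/144 = 1/144
3j²(2 4 4; 2 -1 -1) = Δ·Π!·Σ² = 10/231  (sign -1)
combine: 4πI² = 405·20/693·10/231 = 3000/5929
take √, sign +1: I = 0.20066192

0.200662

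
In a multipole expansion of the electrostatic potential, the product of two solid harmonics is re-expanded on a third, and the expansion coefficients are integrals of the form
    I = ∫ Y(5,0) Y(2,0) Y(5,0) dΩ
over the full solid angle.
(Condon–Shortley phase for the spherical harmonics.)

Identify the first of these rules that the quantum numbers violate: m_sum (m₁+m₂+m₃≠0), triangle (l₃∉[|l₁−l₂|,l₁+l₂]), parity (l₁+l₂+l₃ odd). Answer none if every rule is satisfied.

none

azimuthal sum: 0 + 0 + 0 = 0  ✓
3 ≤ 5 ≤ 7 (triangle on l)  ✓
L = 5 + 2 + 5 = 12 (even)  ✓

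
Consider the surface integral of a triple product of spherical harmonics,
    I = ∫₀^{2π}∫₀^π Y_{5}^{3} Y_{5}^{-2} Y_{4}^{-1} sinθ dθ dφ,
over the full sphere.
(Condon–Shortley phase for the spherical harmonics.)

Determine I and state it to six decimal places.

-0.118854

m-sum 0 ✓  L=14 even ✓  0≤4≤10 ✓
Π(2lᵢ+1) = 11×11×9 = 1089
triangle coeff Δ(5,5,4) = 1/3153150
Σ_t [1,5]: t=1:−1/69120 t=2:+1/1728 t=3:−1/576 t=4:+1/1728 t=5:−1/69120 = -7/11520
(3j)²=2/143 [(5 5 4; 0 0 0)], sign=-1
Σ_t [0,2]: t=0:+1/17280 t=1:−1/2880 t=2:+1/6912 = -1/6912
(3j)²=5/429 [(5 5 4; 3 -2 -1)], sign=+1
⇒ 4πI² = 30/169
I = (-1)√(30/169/(4π)) = -0.11885360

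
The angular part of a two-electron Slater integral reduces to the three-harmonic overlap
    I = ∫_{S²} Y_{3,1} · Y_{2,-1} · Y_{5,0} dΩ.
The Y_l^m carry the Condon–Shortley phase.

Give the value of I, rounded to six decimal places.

m-sum 0 ✓  L=10 even ✓  1≤5≤5 ✓
Π(2lᵢ+1) = 7×5×11 = 385
triangle coeff Δ(3,2,5) = 1/2310
Σ_t [0,0]: t=0:+1/144 = 1/144
(3j)²=10/231 [(3 2 5; 0 0 0)], sign=-1
Σ_t [0,0]: t=0:+1/288 = 1/288
(3j)²=5/231 [(3 2 5; 1 -1 0)], sign=-1
⇒ 4πI² = 250/693
I = (+1)√(250/693/(4π)) = 0.16943318

0.169433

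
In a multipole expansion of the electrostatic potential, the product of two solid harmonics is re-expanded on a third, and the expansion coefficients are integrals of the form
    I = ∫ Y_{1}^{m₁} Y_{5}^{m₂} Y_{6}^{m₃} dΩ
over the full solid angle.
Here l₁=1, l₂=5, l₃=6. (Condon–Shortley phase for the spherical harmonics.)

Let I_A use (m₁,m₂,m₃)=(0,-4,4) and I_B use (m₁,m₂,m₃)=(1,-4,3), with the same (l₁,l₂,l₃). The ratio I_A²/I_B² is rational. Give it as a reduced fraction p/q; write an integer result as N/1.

20/3

l's match ⇒ only the (l;m) 3-j factors differ between A and B.
A: triangle coeff Δ(1,5,6) = 1/858; Σ_t [0,0]: t=0:+1/362880 = 1/362880; (3j)²=10/429 [(1 5 6; 0 -4 4)], sign=+1
B: triangle coeff Δ(1,5,6) = 1/858; Σ_t [0,0]: t=0:+1/725760 = 1/725760; (3j)²=1/286 [(1 5 6; 1 -4 3)], sign=-1
I_A²/I_B² = (10/429)/(1/286) = 20/3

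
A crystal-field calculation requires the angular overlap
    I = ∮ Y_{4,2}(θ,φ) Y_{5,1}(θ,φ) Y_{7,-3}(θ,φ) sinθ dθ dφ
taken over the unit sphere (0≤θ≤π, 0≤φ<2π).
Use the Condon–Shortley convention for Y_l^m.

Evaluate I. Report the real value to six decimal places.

-0.072504

Rules hold: Σm=0, L=16 even, 1≤7≤9.
N = 9·11·15 = 1485
Δ = 2!·6!·8!/17! = 1/6126120
Racah Σ t=0..2: t=0:+1/69120 t=1:−1/20736 t=2:+1/69120 = -1/51840
⇒ 3j(4 5 7; 0 0 0)² = 280/21879, sgn +1
Racah Σ t=0..2: t=0:+1/138240 t=1:−1/86400 t=2:+1/829440 = -13/4147200
⇒ 3j(4 5 7; 2 1 -3)² = 13/3740, sgn -1
4πI² = N·(3j₀)²·(3jₘ)² = 210/3179
I = -1·√(0.0660585/4π) = -0.07250358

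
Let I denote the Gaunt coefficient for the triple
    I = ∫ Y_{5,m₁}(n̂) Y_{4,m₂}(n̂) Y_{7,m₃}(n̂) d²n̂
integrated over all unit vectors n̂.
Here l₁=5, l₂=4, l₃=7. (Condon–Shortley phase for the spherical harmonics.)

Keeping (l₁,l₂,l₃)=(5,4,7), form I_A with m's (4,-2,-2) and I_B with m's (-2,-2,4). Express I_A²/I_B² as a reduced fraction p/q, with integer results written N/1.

Same 5,4,7: normalisation and zero-m 3j drop out of the ratio.
A: Δ: 2! 8! 6! / 17! → 1/6126120; sum: t=0:+1/483840 t=1:−1/4838400 = 1/537600; 3j²(5 4 7; 4 -2 -2) = Δ·Π!·Σ² = 2187/170170  (sign -1)
B: Δ: 2! 8! 6! / 17! → 1/6126120; sum: t=0:+1/483840 t=1:−1/172800 t=2:+1/1036800 = -1/362880; 3j²(5 4 7; -2 -2 4) = Δ·Π!·Σ² = 20/1547  (sign +1)
I_A²/I_B² = (2187/170170)/(20/1547) = 2187/2200

2187/2200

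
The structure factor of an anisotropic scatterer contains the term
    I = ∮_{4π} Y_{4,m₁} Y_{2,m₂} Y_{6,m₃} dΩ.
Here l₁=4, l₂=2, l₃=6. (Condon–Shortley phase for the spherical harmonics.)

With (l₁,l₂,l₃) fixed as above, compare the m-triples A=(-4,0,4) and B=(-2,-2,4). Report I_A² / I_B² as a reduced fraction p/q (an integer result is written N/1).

Shared (l₁,l₂,l₃)=(4,2,6): N and (l;000)² cancel in I_A²/I_B².
A: Δ = 0!·8!·4!/13! = 1/6435; Racah Σ t=0..0: t=0:+1/161280 = 1/161280; ⇒ 3j(4 2 6; -4 0 4)² = 1/143, sgn +1
B: Δ = 0!·8!·4!/13! = 1/6435; Racah Σ t=0..0: t=0:+1/34560 = 1/34560; ⇒ 3j(4 2 6; -2 -2 4)² = 14/429, sgn +1
I_A²/I_B² = (1/143)/(14/429) = 3/14

3/14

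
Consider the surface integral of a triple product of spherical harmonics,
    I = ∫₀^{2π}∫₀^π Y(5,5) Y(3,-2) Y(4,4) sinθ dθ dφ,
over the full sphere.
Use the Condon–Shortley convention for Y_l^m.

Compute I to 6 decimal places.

Σmᵢ = 7 ≠ 0, so the φ-integral vanishes; I = 0

0.000000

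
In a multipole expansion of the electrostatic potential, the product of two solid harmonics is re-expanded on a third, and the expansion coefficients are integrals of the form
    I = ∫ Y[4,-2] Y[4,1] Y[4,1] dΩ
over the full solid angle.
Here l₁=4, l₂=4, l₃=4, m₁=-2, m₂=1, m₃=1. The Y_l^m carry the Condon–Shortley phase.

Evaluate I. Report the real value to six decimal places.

m-sum 0 ✓  L=12 even ✓  0≤4≤8 ✓
Π(2lᵢ+1) = 9×9×9 = 729
triangle coeff Δ(4,4,4) = 1/450450
Σ_t [0,4]: t=0:+1/13824 t=1:−1/216 t=2:+1/64 t=3:−1/216 t=4:+1/13824 = 5/768
(3j)²=18/1001 [(4 4 4; 0 0 0)], sign=+1
Σ_t [2,4]: t=2:+1/576 t=3:−1/144 t=4:+1/576 = -1/288
(3j)²=20/1001 [(4 4 4; -2 1 1)], sign=+1
⇒ 4πI² = 262440/1002001
I = (+1)√(262440/1002001/(4π)) = 0.14436968

0.144370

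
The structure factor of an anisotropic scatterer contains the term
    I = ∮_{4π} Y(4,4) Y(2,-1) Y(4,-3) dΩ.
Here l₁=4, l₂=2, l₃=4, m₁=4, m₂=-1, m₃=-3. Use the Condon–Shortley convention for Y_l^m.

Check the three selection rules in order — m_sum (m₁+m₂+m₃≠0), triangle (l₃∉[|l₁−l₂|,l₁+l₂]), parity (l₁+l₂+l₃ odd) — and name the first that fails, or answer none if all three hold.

none

Σmᵢ = 0  ✓
l₃∈[|l₁−l₂|,l₁+l₂]=[2,6], have l₃=4  ✓
Σlᵢ = 10 ⇒ even  ✓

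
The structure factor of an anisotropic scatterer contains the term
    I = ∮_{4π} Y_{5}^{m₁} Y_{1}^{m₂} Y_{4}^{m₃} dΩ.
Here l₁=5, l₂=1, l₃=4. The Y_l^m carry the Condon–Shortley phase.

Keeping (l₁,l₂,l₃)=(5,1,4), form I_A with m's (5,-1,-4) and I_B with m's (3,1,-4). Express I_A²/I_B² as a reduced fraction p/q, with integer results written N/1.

Shared (l₁,l₂,l₃)=(5,1,4): N and (l;000)² cancel in I_A²/I_B².
A: Δ = 2!·8!·0!/11! = 1/495; Racah Σ t=0..0: t=0:+1/80640 = 1/80640; ⇒ 3j(5 1 4; 5 -1 -4)² = 1/11, sgn +1
B: Δ = 2!·8!·0!/11! = 1/495; Racah Σ t=2..2: t=2:+1/80640 = 1/80640; ⇒ 3j(5 1 4; 3 1 -4)² = 1/495, sgn +1
I_A²/I_B² = (1/11)/(1/495) = 45/1

45/1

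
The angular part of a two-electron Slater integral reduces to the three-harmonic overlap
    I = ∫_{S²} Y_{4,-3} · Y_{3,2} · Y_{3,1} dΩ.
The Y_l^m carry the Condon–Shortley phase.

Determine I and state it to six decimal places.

Checks pass: Σm=0; 10 even; l₃=3∈[1,7].
(2·4+1)(2·3+1)(2·3+1) = 441
Δ: 4! 4! 2! / 11! → 1/34650
sum: t=1:−1/72 t=2:+1/16 t=3:−1/72 = 5/144
3j²(4 3 3; 0 0 0) = Δ·Π!·Σ² = 2/77  (sign -1)
sum: t=3:−1/288 t=4:+1/144 = 1/288
3j²(4 3 3; -3 2 1) = Δ·Π!·Σ² = 1/99  (sign +1)
combine: 4πI² = 441·2/77·1/99 = 14/121
take √, sign -1: I = -0.09595473

-0.095955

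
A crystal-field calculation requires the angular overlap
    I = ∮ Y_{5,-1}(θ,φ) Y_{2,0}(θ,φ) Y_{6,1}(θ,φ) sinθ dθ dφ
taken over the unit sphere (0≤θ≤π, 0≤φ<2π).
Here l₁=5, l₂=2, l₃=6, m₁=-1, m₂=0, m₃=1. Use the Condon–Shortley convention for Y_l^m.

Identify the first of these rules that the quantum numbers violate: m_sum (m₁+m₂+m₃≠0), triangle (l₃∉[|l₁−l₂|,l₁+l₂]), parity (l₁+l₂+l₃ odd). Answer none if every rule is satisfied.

azimuthal sum: -1 + 0 + 1 = 0  ✓
3 ≤ 6 ≤ 7 (triangle on l)  ✓
L = 5 + 2 + 6 = 13 (odd)  ✗

parity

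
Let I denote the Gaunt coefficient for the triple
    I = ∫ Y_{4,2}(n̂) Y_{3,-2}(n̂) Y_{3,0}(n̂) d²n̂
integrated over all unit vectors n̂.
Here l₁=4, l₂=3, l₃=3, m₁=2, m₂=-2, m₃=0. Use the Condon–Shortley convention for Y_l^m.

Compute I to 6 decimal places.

m-sum 0 ✓  L=10 even ✓  1≤3≤7 ✓
Π(2lᵢ+1) = 9×7×7 = 441
triangle coeff Δ(4,3,3) = 1/34650
Σ_t [1,3]: t=1:−1/72 t=2:+1/16 t=3:−1/72 = 5/144
(3j)²=2/77 [(4 3 3; 0 0 0)], sign=-1
Σ_t [0,1]: t=0:+1/96 t=1:−1/72 = -1/288
(3j)²=1/462 [(4 3 3; 2 -2 0)], sign=+1
⇒ 4πI² = 3/121
I = (-1)√(3/121/(4π)) = -0.04441841

-0.044418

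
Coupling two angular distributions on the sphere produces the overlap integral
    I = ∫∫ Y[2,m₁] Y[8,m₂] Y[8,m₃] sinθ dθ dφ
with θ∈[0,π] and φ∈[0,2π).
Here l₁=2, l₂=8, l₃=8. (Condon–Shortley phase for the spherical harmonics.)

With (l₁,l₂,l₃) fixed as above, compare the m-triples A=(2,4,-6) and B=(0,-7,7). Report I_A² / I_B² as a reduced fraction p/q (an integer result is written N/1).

364/625

l's match ⇒ only the (l;m) 3-j factors differ between A and B.
A: triangle coeff Δ(2,8,8) = 1/348840; Σ_t [0,0]: t=0:+1/3832012800 = 1/3832012800; (3j)²=91/9690 [(2 8 8; 2 4 -6)], sign=+1
B: triangle coeff Δ(2,8,8) = 1/348840; Σ_t [0,1]: t=0:+1/24908083200 t=1:−1/87178291200 = 1/34871316480; (3j)²=125/7752 [(2 8 8; 0 -7 7)], sign=-1
I_A²/I_B² = (91/9690)/(125/7752) = 364/625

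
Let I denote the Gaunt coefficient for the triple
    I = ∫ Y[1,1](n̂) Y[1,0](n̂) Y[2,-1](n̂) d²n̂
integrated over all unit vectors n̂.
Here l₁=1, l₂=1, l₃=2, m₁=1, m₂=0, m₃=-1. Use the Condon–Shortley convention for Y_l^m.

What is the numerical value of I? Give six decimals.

-0.218510

m-sum 0 ✓  L=4 even ✓  0≤2≤2 ✓
Π(2lᵢ+1) = 3×3×5 = 45
triangle coeff Δ(1,1,2) = 1/30
Σ_t [0,0]: t=0:+1/1 = 1/1
(3j)²=2/15 [(1 1 2; 0 0 0)], sign=+1
Σ_t [0,0]: t=0:+1/2 = 1/2
(3j)²=1/10 [(1 1 2; 1 0 -1)], sign=-1
⇒ 4πI² = 3/5
I = (-1)√(3/5/(4π)) = -0.21850969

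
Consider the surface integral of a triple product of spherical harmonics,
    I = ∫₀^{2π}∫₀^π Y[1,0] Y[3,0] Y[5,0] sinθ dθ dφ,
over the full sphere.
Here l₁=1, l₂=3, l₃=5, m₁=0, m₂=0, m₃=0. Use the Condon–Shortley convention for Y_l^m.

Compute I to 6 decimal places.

0.000000

|1−3|≤5≤1+3 violated ⇒ I = 0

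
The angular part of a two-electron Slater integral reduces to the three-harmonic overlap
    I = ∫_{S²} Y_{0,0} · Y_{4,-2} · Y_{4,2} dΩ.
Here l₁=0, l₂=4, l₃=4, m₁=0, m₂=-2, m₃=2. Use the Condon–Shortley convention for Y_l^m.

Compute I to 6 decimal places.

0.282095

Checks pass: Σm=0; 8 even; l₃=4∈[4,4].
(2·0+1)(2·4+1)(2·4+1) = 81
Δ: 0! 0! 8! / 9! → 1/9
sum: t=0:+1/576 = 1/576
3j²(0 4 4; 0 0 0) = Δ·Π!·Σ² = 1/9  (sign +1)
sum: t=0:+1/1440 = 1/1440
3j²(0 4 4; 0 -2 2) = Δ·Π!·Σ² = 1/9  (sign +1)
combine: 4πI² = 81·1/9·1/9 = 1/1
take √, sign +1: I = 0.28209479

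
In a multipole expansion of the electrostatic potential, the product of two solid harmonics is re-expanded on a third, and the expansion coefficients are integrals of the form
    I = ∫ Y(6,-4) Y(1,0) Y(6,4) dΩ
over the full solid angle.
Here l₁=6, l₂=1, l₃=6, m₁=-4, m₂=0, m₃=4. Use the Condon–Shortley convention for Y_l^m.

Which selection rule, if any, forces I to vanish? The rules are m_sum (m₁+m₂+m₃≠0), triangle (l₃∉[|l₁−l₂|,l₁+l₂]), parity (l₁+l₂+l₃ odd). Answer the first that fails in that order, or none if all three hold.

parity

m₁+m₂+m₃ = -4 + 0 + 4 = 0  ✓
triangle: |6−1|=5 ≤ l₃=6 ≤ 6+1=7  ✓
parity: l₁+l₂+l₃ = 13 is odd  ✗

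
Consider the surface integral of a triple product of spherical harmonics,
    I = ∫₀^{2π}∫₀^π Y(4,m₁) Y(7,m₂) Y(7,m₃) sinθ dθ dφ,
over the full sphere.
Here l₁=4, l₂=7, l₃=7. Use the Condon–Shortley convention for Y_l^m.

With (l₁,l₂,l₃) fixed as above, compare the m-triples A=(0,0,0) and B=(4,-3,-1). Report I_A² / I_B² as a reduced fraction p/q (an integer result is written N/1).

Same 4,7,7: normalisation and zero-m 3j drop out of the ratio.
A: Δ: 4! 4! 10! / 19! → 1/58198140; sum: t=0:+1/17418240 t=1:−1/622080 t=2:+1/230400 t=3:−1/622080 t=4:+1/17418240 = 1/806400; 3j²(4 7 7; 0 0 0) = Δ·Π!·Σ² = 2268/230945  (sign -1)
B: Δ: 4! 4! 10! / 19! → 1/58198140; sum: t=0:+1/9953280 = 1/9953280; 3j²(4 7 7; 4 -3 -1) = Δ·Π!·Σ² = 2450/138567  (sign +1)
I_A²/I_B² = (2268/230945)/(2450/138567) = 486/875

486/875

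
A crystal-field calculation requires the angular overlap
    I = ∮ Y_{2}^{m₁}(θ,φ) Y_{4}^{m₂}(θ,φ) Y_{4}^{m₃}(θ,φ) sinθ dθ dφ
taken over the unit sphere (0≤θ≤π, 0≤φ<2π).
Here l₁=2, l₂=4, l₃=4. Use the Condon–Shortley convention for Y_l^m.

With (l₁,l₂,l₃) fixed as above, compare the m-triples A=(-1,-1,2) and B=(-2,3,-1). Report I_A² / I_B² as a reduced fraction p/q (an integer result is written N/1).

Same 2,4,4: normalisation and zero-m 3j drop out of the ratio.
A: Δ: 2! 2! 6! / 11! → 1/13860; sum: t=1:−1/96 t=2:+1/240 = -1/160; 3j²(2 4 4; -1 -1 2) = Δ·Π!·Σ² = 27/1540  (sign -1)
B: Δ: 2! 2! 6! / 11! → 1/13860; sum: t=2:+1/480 = 1/480; 3j²(2 4 4; -2 3 -1) = Δ·Π!·Σ² = 3/110  (sign -1)
I_A²/I_B² = (27/1540)/(3/110) = 9/14

9/14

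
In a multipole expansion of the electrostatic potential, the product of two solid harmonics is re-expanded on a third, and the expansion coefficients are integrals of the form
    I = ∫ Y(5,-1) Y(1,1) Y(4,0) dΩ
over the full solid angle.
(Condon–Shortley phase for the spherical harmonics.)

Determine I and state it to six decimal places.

-0.190188

Checks pass: Σm=0; 10 even; l₃=4∈[4,6].
(2·5+1)(2·1+1)(2·4+1) = 297
Δ: 2! 8! 0! / 11! → 1/495
sum: t=1:−1/576 = -1/576
3j²(5 1 4; 0 0 0) = Δ·Π!·Σ² = 5/99  (sign -1)
sum: t=2:+1/1152 = 1/1152
3j²(5 1 4; -1 1 0) = Δ·Π!·Σ² = 1/33  (sign +1)
combine: 4πI² = 297·5/99·1/33 = 5/11
take √, sign -1: I = -0.19018827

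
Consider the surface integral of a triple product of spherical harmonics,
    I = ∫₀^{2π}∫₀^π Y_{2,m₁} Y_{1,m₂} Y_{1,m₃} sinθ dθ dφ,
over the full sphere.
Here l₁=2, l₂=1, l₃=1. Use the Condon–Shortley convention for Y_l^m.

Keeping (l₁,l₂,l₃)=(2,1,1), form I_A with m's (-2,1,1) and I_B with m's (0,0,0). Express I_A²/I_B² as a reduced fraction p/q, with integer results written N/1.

3/2

Same 2,1,1: normalisation and zero-m 3j drop out of the ratio.
A: Δ: 2! 2! 0! / 5! → 1/30; sum: t=2:+1/4 = 1/4; 3j²(2 1 1; -2 1 1) = Δ·Π!·Σ² = 1/5  (sign +1)
B: Δ: 2! 2! 0! / 5! → 1/30; sum: t=1:−1/1 = -1/1; 3j²(2 1 1; 0 0 0) = Δ·Π!·Σ² = 2/15  (sign +1)
I_A²/I_B² = (1/5)/(2/15) = 3/2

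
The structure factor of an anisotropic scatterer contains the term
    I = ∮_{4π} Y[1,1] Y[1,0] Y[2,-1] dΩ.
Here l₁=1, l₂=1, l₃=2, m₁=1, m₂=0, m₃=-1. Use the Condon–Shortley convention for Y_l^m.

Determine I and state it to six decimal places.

-0.218510

Rules hold: Σm=0, L=4 even, 0≤2≤2.
N = 3·3·5 = 45
Δ = 0!·2!·2!/5! = 1/30
Racah Σ t=0..0: t=0:+1/1 = 1/1
⇒ 3j(1 1 2; 0 0 0)² = 2/15, sgn +1
Racah Σ t=0..0: t=0:+1/2 = 1/2
⇒ 3j(1 1 2; 1 0 -1)² = 1/10, sgn -1
4πI² = N·(3j₀)²·(3jₘ)² = 3/5
I = -1·√(0.6/4π) = -0.21850969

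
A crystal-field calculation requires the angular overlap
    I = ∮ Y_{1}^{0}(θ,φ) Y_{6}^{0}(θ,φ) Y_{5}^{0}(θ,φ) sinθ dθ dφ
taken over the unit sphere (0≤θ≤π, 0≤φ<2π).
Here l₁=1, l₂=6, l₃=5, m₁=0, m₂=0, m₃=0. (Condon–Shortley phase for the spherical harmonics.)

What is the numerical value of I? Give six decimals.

m-sum 0 ✓  L=12 even ✓  5≤5≤7 ✓
Π(2lᵢ+1) = 3×13×11 = 429
triangle coeff Δ(1,6,5) = 1/858
Σ_t [1,1]: t=1:−1/14400 = -1/14400
(3j)²=6/143 [(1 6 5; 0 0 0)], sign=+1
(m-triple is (0,0,0) — same symbol as above.)
⇒ 4πI² = 108/143
I = (+1)√(108/143/(4π)) = 0.24515397

0.245154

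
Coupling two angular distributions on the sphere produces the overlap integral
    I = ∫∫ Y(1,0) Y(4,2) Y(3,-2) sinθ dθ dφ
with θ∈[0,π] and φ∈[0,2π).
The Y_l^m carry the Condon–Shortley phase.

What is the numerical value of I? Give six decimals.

0.213244

m-sum 0 ✓  L=8 even ✓  3≤3≤5 ✓
Π(2lᵢ+1) = 3×9×7 = 189
triangle coeff Δ(1,4,3) = 1/252
Σ_t [1,1]: t=1:−1/36 = -1/36
(3j)²=4/63 [(1 4 3; 0 0 0)], sign=+1
Σ_t [1,1]: t=1:−1/120 = -1/120
(3j)²=1/21 [(1 4 3; 0 2 -2)], sign=+1
⇒ 4πI² = 4/7
I = (+1)√(4/7/(4π)) = 0.21324362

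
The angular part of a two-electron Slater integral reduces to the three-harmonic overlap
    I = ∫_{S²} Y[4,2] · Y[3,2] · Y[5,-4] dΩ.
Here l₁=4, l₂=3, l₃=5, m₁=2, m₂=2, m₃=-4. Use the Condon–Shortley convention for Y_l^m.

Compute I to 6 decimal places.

0.143343

Rules hold: Σm=0, L=12 even, 1≤5≤7.
N = 9·7·11 = 693
Δ = 2!·6!·4!/13! = 1/180180
Racah Σ t=0..2: t=0:+1/576 t=1:−1/144 t=2:+1/576 = -1/288
⇒ 3j(4 3 5; 0 0 0)² = 20/1001, sgn +1
Racah Σ t=1..2: t=1:−1/2880 t=2:+1/8640 = -1/4320
⇒ 3j(4 3 5; 2 2 -4)² = 8/429, sgn +1
4πI² = N·(3j₀)²·(3jₘ)² = 480/1859
I = +1·√(0.258203/4π) = 0.14334284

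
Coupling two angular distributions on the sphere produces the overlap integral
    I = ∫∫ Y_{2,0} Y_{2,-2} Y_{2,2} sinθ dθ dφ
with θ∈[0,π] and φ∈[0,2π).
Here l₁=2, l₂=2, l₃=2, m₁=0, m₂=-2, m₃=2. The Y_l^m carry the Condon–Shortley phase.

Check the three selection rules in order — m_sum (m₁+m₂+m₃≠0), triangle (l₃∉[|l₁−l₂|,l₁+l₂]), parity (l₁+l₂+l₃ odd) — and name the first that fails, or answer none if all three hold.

none

Σmᵢ = 0  ✓
l₃∈[|l₁−l₂|,l₁+l₂]=[0,4], have l₃=2  ✓
Σlᵢ = 6 ⇒ even  ✓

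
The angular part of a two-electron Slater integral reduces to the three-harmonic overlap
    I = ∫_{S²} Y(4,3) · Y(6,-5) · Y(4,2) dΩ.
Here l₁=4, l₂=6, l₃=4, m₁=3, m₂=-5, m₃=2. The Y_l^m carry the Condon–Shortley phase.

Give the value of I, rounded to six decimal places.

-0.100084

m-sum 0 ✓  L=14 even ✓  2≤4≤10 ✓
Π(2lᵢ+1) = 9×13×9 = 1053
triangle coeff Δ(4,6,4) = 1/1261260
Σ_t [2,4]: t=2:+1/4608 t=3:−1/1296 t=4:+1/4608 = -7/20736
(3j)²=20/1287 [(4 6 4; 0 0 0)], sign=-1
Σ_t [0,1]: t=0:+1/86400 t=1:−1/172800 = 1/172800
(3j)²=1/130 [(4 6 4; 3 -5 2)], sign=+1
⇒ 4πI² = 18/143
I = (-1)√(18/143/(4π)) = -0.10008369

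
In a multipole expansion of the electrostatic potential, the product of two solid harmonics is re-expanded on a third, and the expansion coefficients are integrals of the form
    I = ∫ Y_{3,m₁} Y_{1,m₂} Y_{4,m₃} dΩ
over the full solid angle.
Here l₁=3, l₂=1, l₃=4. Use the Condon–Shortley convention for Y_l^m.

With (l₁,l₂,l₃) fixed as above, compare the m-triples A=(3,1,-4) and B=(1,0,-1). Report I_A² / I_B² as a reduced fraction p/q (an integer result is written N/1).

28/15

Shared (l₁,l₂,l₃)=(3,1,4): N and (l;000)² cancel in I_A²/I_B².
A: Δ = 0!·6!·2!/9! = 1/252; Racah Σ t=0..0: t=0:+1/1440 = 1/1440; ⇒ 3j(3 1 4; 3 1 -4)² = 1/9, sgn +1
B: Δ = 0!·6!·2!/9! = 1/252; Racah Σ t=0..0: t=0:+1/48 = 1/48; ⇒ 3j(3 1 4; 1 0 -1)² = 5/84, sgn -1
I_A²/I_B² = (1/9)/(5/84) = 28/15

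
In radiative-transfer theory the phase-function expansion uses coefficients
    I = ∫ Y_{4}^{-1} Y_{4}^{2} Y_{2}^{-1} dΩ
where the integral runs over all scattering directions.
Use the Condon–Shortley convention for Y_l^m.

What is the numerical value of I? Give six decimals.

Rules hold: Σm=0, L=10 even, 0≤2≤8.
N = 9·9·5 = 405
Δ = 6!·2!·2!/11! = 1/13860
Racah Σ t=2..4: t=2:+1/192 t=3:−1/36 t=4:+1/192 = -5/288
⇒ 3j(4 4 2; 0 0 0)² = 20/693, sgn -1
Racah Σ t=4..5: t=4:+1/96 t=5:−1/240 = 1/160
⇒ 3j(4 4 2; -1 2 -1)² = 27/1540, sgn -1
4πI² = N·(3j₀)²·(3jₘ)² = 1215/5929
I = +1·√(0.204925/4π) = 0.12770047

0.127700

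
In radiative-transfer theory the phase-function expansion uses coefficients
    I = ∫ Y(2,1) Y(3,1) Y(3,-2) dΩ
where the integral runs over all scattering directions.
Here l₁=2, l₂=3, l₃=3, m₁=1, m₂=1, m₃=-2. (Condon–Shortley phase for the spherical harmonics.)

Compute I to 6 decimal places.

m-sum 0 ✓  L=8 even ✓  1≤3≤5 ✓
Π(2lᵢ+1) = 5×7×7 = 245
triangle coeff Δ(2,3,3) = 1/3780
Σ_t [0,2]: t=0:+1/24 t=1:−1/4 t=2:+1/24 = -1/6
(3j)²=4/105 [(2 3 3; 0 0 0)], sign=+1
Σ_t [0,1]: t=0:+1/48 t=1:−1/12 = -1/16
(3j)²=1/28 [(2 3 3; 1 1 -2)], sign=+1
⇒ 4πI² = 1/3
I = (+1)√(1/3/(4π)) = 0.16286750

0.162868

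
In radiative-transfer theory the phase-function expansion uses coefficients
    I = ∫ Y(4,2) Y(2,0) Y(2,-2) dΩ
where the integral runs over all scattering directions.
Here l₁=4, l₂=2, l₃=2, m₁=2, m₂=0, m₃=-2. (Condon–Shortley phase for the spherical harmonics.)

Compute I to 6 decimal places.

Checks pass: Σm=0; 8 even; l₃=2∈[2,6].
(2·4+1)(2·2+1)(2·2+1) = 225
Δ: 4! 4! 0! / 9! → 1/630
sum: t=2:+1/16 = 1/16
3j²(4 2 2; 0 0 0) = Δ·Π!·Σ² = 2/35  (sign +1)
sum: t=2:+1/96 = 1/96
3j²(4 2 2; 2 0 -2) = Δ·Π!·Σ² = 1/42  (sign +1)
combine: 4πI² = 225·2/35·1/42 = 15/49
take √, sign +1: I = 0.15607835

0.156078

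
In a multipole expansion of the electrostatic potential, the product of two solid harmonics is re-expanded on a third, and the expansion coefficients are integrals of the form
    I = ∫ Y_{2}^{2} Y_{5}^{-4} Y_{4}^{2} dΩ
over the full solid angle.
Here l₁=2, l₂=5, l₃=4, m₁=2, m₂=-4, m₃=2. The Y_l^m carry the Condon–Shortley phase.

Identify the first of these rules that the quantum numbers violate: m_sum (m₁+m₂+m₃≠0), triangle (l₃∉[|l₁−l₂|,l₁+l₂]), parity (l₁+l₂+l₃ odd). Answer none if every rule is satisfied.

azimuthal sum: 2 − 4 + 2 = 0  ✓
3 ≤ 4 ≤ 7 (triangle on l)  ✓
L = 2 + 5 + 4 = 11 (odd)  ✗

parity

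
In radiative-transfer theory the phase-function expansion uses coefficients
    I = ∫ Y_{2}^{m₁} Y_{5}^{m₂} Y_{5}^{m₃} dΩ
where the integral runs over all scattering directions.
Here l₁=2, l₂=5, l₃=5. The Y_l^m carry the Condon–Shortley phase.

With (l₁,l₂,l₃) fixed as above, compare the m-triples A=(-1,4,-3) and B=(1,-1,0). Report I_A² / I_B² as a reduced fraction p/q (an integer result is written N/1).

147/5

l's match ⇒ only the (l;m) 3-j factors differ between A and B.
A: triangle coeff Δ(2,5,5) = 1/38610; Σ_t [1,2]: t=1:−1/80640 t=2:+1/10080 = 1/11520; (3j)²=49/1430 [(2 5 5; -1 4 -3)], sign=+1
B: triangle coeff Δ(2,5,5) = 1/38610; Σ_t [0,1]: t=0:+1/1152 t=1:−1/1440 = 1/5760; (3j)²=1/858 [(2 5 5; 1 -1 0)], sign=-1
I_A²/I_B² = (49/1430)/(1/858) = 147/5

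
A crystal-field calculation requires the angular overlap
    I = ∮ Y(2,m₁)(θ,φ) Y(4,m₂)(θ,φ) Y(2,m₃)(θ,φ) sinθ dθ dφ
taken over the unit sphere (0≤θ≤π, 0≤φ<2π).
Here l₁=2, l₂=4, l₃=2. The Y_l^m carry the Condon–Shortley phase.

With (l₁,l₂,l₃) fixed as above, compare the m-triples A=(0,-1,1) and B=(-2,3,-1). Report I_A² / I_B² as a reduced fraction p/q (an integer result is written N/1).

l's match ⇒ only the (l;m) 3-j factors differ between A and B.
A: triangle coeff Δ(2,4,2) = 1/630; Σ_t [2,2]: t=2:+1/24 = 1/24; (3j)²=1/21 [(2 4 2; 0 -1 1)], sign=-1
B: triangle coeff Δ(2,4,2) = 1/630; Σ_t [4,4]: t=4:+1/144 = 1/144; (3j)²=1/18 [(2 4 2; -2 3 -1)], sign=-1
I_A²/I_B² = (1/21)/(1/18) = 6/7

6/7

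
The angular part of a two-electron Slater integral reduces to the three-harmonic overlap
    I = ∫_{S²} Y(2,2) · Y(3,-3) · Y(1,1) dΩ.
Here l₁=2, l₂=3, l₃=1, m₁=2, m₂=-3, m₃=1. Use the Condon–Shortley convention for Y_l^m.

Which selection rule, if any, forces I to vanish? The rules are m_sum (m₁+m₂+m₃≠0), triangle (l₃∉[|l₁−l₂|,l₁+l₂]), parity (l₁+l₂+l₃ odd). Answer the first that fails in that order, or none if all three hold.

azimuthal sum: 2 − 3 + 1 = 0  ✓
1 ≤ 1 ≤ 5 (triangle on l)  ✓
L = 2 + 3 + 1 = 6 (even)  ✓

none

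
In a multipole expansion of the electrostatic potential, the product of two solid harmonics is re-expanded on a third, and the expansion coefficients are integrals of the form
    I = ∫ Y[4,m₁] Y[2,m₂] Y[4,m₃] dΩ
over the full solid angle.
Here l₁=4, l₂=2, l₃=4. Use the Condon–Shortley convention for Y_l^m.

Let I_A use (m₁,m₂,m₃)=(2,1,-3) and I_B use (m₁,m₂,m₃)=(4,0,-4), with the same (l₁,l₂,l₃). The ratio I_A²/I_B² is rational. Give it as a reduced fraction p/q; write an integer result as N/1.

75/112

Same 4,2,4: normalisation and zero-m 3j drop out of the ratio.
A: Δ: 2! 6! 2! / 11! → 1/13860; sum: t=1:−1/240 t=2:+1/1440 = -1/288; 3j²(4 2 4; 2 1 -3) = Δ·Π!·Σ² = 5/132  (sign +1)
B: Δ: 2! 6! 2! / 11! → 1/13860; sum: t=0:+1/2880 = 1/2880; 3j²(4 2 4; 4 0 -4) = Δ·Π!·Σ² = 28/495  (sign +1)
I_A²/I_B² = (5/132)/(28/495) = 75/112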